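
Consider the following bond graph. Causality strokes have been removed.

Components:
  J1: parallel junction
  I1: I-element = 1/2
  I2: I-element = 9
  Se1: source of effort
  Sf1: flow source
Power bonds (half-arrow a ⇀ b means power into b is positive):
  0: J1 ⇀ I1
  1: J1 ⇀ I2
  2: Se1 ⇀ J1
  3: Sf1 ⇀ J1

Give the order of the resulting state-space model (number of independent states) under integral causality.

bond 2 →J1  (Se1 (Se) sets effort on bond)
bond 3 →Sf1  (source Sf1 imposes f)
bond 0 →I1  (common-e at J1 fixed by 2)
bond 1 →I2  (common-e at J1 fixed by 2)

2  (I1, I2 all integral)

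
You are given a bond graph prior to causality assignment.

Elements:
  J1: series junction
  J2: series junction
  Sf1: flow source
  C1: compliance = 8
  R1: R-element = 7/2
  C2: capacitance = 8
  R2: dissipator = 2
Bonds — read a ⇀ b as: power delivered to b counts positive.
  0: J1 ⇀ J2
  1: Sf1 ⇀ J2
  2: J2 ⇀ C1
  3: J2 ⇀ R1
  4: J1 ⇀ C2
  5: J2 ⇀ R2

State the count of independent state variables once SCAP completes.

#1 stroke at Sf1  (Sf1 fixes flow; stroke at Sf1)
#0 stroke at J2  (J2: bond 1 brought flow, rest push out)
#2 stroke at J2  (J2: bond 1 brought flow, rest push out)
#3 stroke at J2  (common-f at J2 fixed by 1)
#5 stroke at J2  (J2 flow already set via bond 1)
#4 stroke at J1  (J1: bond 0 brought flow, rest push out)

2  (C1, C2 all integral)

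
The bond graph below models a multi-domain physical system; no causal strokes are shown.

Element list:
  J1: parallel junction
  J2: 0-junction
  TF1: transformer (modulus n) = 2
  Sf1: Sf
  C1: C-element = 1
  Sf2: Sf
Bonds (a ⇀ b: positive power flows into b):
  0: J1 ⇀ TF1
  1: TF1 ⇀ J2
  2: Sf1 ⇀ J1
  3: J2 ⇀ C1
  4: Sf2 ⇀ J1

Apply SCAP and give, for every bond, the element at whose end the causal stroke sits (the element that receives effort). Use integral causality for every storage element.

b0 stroke at J1
b1 stroke at TF1
b2 stroke at Sf1
b3 stroke at J2
b4 stroke at Sf2

#2 →Sf1  (Sf1 (Sf) sets flow on bond)
#4 →Sf2  (Sf2 (Sf) sets flow on bond)
#0 →J1  (J1 needs exactly one e-in)
#1 →TF1  (through TF1, causality passes straight; one stroke at TF1)
#3 →J2  (J2 needs exactly one e-in)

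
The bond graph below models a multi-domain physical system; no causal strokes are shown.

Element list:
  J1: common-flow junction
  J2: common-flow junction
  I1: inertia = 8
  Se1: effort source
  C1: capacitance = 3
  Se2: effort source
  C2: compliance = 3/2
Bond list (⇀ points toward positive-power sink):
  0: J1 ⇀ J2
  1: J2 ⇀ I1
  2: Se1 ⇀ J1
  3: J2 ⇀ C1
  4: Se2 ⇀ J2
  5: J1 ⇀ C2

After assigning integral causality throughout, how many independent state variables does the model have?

3  (C1, C2, I1 all integral)

#2 stroke at J1  (source Se1 imposes e)
#4 stroke at J2  (Se2 fixes effort; stroke away)
#1 stroke at I1  (I1 outputs flow p/I1)
#0 stroke at J2  (J2: bond 1 brought flow, rest push out)
#3 stroke at J2  (common-f at J2 fixed by 1)
#5 stroke at J1  (J1 flow already set via bond 0)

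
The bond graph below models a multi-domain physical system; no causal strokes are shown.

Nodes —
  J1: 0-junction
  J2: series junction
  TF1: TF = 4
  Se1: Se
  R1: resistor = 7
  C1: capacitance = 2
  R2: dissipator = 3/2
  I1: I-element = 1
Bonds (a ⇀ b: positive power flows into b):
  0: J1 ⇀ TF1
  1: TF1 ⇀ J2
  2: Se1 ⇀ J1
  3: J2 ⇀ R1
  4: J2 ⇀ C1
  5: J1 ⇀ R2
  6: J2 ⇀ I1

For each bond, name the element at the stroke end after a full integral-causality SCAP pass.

β2 stroke at J1  (Se1: effort source, stroke at far end)
β0 stroke at TF1  (common-e at J1 fixed by 2)
β5 stroke at R2  (common-e at J1 fixed by 2)
β1 stroke at J2  (through TF1, causality passes straight; one stroke at TF1)
β4 stroke at J2  (C1 outputs effort q/C1)
β6 stroke at I1  (I1: I, integral causality)
β3 stroke at J2  (common-f at J2 fixed by 6)

β0 stroke→TF1
β1 stroke→J2
β2 stroke→J1
β3 stroke→J2
β4 stroke→J2
β5 stroke→R2
β6 stroke→I1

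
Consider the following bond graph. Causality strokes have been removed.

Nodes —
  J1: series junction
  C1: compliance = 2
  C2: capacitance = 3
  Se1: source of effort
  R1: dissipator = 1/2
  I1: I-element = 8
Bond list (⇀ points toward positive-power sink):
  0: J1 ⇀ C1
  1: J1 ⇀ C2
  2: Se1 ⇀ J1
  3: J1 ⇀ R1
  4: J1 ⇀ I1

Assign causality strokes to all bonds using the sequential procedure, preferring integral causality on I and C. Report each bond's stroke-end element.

#2 →J1  (Se1: effort source, stroke at far end)
#0 →J1  (prefer integral on C1)
#1 →J1  (C2 integral (e out))
#4 →I1  (I1: I, integral causality)
#3 →J1  (1-jn J1 has f-setter on 4)

#0 stroke at J1
#1 stroke at J1
#2 stroke at J1
#3 stroke at J1
#4 stroke at I1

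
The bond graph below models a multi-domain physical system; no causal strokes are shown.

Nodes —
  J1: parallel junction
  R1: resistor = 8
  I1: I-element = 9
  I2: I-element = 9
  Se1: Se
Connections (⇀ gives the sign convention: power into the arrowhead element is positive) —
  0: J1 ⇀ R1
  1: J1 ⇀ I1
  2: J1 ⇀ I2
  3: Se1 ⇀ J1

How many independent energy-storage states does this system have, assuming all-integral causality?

2  (I1, I2 all integral)

bond 3 |J1  (Se1 (Se) sets effort on bond)
bond 0 |R1  (J1: bond 3 brought effort, rest push out)
bond 1 |I1  (0-jn J1 has e-setter on 3)
bond 2 |I2  (J1 effort already set via bond 3)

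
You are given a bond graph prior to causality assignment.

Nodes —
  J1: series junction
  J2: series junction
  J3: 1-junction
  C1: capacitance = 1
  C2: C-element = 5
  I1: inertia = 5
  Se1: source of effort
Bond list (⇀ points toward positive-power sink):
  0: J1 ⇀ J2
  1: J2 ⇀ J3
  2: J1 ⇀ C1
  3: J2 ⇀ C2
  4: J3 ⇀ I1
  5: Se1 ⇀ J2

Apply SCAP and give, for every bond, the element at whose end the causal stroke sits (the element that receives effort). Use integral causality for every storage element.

b0 →J2
b1 →J3
b2 →J1
b3 →J2
b4 →I1
b5 →J2

bond 5 stroke→J2  (Se1 (Se) sets effort on bond)
bond 2 stroke→J1  (C1: C, integral causality)
bond 0 stroke→J2  (closing 1-jn rule on J1)
bond 3 stroke→J2  (C2 outputs effort q/C2)
bond 1 stroke→J3  (only one flow-in slot at J2)
bond 4 stroke→I1  (closing 1-jn rule on J3)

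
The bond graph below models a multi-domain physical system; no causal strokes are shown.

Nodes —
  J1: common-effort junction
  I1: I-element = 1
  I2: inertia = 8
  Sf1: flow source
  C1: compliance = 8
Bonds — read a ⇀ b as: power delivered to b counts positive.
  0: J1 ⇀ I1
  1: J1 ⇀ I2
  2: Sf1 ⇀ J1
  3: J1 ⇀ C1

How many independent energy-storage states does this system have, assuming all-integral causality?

3  (C1, I1, I2 all integral)

#2 →Sf1  (source Sf1 imposes f)
#0 →I1  (I1 integral (f out))
#1 →I2  (prefer integral on I2)
#3 →J1  (only one effort-in slot at J1)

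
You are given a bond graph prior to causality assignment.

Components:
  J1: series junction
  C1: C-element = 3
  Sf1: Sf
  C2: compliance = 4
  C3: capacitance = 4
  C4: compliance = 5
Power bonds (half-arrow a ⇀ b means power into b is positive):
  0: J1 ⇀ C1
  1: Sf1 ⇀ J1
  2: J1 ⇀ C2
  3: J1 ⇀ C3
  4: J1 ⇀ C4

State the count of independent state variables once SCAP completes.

4  (C1, C2, C3, C4 all integral)

b1 →Sf1  (Sf1 (Sf) sets flow on bond)
b0 →J1  (J1: bond 1 brought flow, rest push out)
b2 →J1  (J1 flow already set via bond 1)
b3 →J1  (1-jn J1 has f-setter on 1)
b4 →J1  (1-jn J1 has f-setter on 1)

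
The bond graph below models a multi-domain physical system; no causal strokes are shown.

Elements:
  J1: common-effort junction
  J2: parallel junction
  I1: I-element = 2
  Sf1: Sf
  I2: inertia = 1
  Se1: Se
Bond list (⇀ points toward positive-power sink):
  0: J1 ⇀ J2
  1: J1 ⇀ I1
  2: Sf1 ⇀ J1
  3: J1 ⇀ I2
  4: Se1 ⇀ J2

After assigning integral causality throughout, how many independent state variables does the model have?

#2 →Sf1  (Sf1: flow source, stroke at near end)
#4 →J2  (Se1 fixes effort; stroke away)
#0 →J1  (0-jn J2 has e-setter on 4)
#1 →I1  (common-e at J1 fixed by 0)
#3 →I2  (J1: bond 0 brought effort, rest push out)

2  (I1, I2 all integral)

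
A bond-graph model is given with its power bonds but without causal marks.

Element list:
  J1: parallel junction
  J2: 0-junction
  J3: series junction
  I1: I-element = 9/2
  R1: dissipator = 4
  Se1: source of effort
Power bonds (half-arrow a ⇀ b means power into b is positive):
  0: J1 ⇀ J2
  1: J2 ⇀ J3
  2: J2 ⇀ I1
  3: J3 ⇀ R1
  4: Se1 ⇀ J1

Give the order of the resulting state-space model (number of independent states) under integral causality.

bond 4 →J1  (source Se1 imposes e)
bond 0 →J2  (J1: bond 4 brought effort, rest push out)
bond 1 →J3  (0-jn J2 has e-setter on 0)
bond 2 →I1  (J2 effort already set via bond 0)
bond 3 →R1  (J3 needs exactly one f-in)

1  (I1 all integral)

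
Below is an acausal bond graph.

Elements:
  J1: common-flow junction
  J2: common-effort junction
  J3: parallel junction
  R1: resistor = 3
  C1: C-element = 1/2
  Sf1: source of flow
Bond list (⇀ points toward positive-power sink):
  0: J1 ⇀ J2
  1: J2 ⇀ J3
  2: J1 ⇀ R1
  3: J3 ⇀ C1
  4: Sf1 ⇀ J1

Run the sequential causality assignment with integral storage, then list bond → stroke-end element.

#4 stroke→Sf1  (Sf1 fixes flow; stroke at Sf1)
#0 stroke→J1  (common-f at J1 fixed by 4)
#2 stroke→J1  (J1: bond 4 brought flow, rest push out)
#1 stroke→J2  (closing 0-jn rule on J2)
#3 stroke→J3  (J3: last free bond brings effort in)

bond 0 →J1
bond 1 →J2
bond 2 →J1
bond 3 →J3
bond 4 →Sf1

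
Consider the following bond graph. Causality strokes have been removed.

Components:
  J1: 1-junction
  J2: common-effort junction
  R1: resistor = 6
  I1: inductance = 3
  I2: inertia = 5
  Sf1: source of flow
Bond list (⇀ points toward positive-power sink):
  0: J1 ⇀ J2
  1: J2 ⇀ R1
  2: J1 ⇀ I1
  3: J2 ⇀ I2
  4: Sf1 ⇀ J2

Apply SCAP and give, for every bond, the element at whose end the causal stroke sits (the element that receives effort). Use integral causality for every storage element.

bond 4 stroke at Sf1  (Sf1 (Sf) sets flow on bond)
bond 2 stroke at I1  (I1 outputs flow p/I1)
bond 0 stroke at J1  (J1: bond 2 brought flow, rest push out)
bond 3 stroke at I2  (I2 outputs flow p/I2)
bond 1 stroke at J2  (J2 needs exactly one e-in)

bond 0 stroke→J1
bond 1 stroke→J2
bond 2 stroke→I1
bond 3 stroke→I2
bond 4 stroke→Sf1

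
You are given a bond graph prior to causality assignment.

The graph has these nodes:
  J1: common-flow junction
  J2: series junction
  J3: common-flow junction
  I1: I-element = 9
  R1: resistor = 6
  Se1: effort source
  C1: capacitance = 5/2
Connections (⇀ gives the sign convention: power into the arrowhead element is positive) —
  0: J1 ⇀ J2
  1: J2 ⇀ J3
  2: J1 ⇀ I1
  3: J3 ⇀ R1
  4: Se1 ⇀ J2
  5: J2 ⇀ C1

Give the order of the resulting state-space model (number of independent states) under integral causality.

2  (C1, I1 all integral)

#4 |J2  (source Se1 imposes e)
#2 |I1  (prefer integral on I1)
#0 |J1  (common-f at J1 fixed by 2)
#1 |J2  (common-f at J2 fixed by 0)
#5 |J2  (J2: bond 0 brought flow, rest push out)
#3 |J3  (common-f at J3 fixed by 1)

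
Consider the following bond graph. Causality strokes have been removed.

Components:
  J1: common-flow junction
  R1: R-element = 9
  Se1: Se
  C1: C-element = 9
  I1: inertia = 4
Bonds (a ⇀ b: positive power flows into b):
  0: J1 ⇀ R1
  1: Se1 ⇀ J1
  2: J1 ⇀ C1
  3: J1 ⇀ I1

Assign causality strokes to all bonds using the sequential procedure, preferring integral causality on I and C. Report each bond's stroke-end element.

#0 →J1
#1 →J1
#2 →J1
#3 →I1

bond 1 |J1  (Se1 fixes effort; stroke away)
bond 2 |J1  (C1: C, integral causality)
bond 3 |I1  (I1 outputs flow p/I1)
bond 0 |J1  (J1: bond 3 brought flow, rest push out)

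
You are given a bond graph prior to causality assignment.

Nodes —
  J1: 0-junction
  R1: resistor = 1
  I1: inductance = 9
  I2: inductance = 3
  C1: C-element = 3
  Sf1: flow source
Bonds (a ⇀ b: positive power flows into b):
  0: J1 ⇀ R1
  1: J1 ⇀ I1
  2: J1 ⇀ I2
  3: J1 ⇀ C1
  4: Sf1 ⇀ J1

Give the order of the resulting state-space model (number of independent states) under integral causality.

3  (C1, I1, I2 all integral)

b4 stroke→Sf1  (source Sf1 imposes f)
b1 stroke→I1  (I1 outputs flow p/I1)
b2 stroke→I2  (I2 outputs flow p/I2)
b3 stroke→J1  (C1: C, integral causality)
b0 stroke→R1  (J1 effort already set via bond 3)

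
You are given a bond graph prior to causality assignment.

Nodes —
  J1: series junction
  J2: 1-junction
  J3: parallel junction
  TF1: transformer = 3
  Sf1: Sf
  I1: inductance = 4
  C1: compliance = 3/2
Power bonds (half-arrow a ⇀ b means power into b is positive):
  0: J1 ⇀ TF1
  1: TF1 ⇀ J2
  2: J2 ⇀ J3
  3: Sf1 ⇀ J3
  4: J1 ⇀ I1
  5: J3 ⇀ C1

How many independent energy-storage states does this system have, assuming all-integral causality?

2  (C1, I1 all integral)

bond 3 →Sf1  (Sf1: flow source, stroke at near end)
bond 4 →I1  (I1 outputs flow p/I1)
bond 0 →J1  (common-f at J1 fixed by 4)
bond 1 →TF1  (TF1: transformer flips bond 0)
bond 2 →J2  (J2: bond 1 brought flow, rest push out)
bond 5 →J3  (only one effort-in slot at J3)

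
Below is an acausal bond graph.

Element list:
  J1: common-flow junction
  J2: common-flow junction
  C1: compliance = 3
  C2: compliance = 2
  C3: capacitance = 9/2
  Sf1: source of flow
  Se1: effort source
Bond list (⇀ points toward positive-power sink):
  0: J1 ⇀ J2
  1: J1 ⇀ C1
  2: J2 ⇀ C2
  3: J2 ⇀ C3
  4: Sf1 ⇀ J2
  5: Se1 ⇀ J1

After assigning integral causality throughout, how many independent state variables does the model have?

#4 →Sf1  (Sf1: flow source, stroke at near end)
#5 →J1  (source Se1 imposes e)
#0 →J2  (1-jn J2 has f-setter on 4)
#2 →J2  (1-jn J2 has f-setter on 4)
#3 →J2  (common-f at J2 fixed by 4)
#1 →J1  (common-f at J1 fixed by 0)

3  (C1, C2, C3 all integral)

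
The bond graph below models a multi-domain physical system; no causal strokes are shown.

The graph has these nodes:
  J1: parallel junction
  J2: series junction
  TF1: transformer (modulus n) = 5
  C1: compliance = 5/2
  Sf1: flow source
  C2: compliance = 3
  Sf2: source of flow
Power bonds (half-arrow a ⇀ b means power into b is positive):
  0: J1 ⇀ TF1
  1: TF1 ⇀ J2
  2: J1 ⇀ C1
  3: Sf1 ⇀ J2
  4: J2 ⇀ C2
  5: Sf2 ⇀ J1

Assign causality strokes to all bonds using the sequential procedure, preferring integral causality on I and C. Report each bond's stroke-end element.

#0 stroke→TF1
#1 stroke→J2
#2 stroke→J1
#3 stroke→Sf1
#4 stroke→J2
#5 stroke→Sf2

bond 3 →Sf1  (Sf1 fixes flow; stroke at Sf1)
bond 5 →Sf2  (Sf2: flow source, stroke at near end)
bond 1 →J2  (common-f at J2 fixed by 3)
bond 4 →J2  (J2 flow already set via bond 3)
bond 0 →TF1  (TF TF1: opposite of bond 1)
bond 2 →J1  (only one effort-in slot at J1)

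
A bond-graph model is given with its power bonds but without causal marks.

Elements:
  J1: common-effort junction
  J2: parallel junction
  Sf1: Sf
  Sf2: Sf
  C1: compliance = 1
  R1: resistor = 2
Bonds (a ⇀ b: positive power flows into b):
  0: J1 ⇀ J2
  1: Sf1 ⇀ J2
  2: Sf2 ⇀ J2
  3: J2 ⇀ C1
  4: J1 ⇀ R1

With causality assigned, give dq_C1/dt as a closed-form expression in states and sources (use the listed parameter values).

bond 1 stroke→Sf1  (Sf1 fixes flow; stroke at Sf1)
bond 2 stroke→Sf2  (Sf2 (Sf) sets flow on bond)
bond 3 stroke→J2  (C1 outputs effort q/C1)
bond 0 stroke→J1  (0-jn J2 has e-setter on 3)
bond 4 stroke→R1  (J1: bond 0 brought effort, rest push out)

dq_C1/dt = F_Sf1 + F_Sf2 - q_C1/2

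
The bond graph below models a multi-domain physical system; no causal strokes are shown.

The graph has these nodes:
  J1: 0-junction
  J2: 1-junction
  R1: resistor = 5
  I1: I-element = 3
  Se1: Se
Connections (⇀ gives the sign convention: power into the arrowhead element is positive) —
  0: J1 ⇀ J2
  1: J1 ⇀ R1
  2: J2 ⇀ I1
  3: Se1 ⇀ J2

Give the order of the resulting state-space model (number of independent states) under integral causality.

1  (I1 all integral)

#3 stroke at J2  (Se1 (Se) sets effort on bond)
#2 stroke at I1  (I1: I, integral causality)
#0 stroke at J2  (J2: bond 2 brought flow, rest push out)
#1 stroke at J1  (J1 needs exactly one e-in)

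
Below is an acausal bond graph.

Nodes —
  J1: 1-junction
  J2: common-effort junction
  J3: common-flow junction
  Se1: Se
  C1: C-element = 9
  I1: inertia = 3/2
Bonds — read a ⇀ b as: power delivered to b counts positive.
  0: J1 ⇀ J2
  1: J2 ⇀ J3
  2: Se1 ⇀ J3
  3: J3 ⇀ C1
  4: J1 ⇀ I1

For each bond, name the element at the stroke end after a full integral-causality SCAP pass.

bond 2 →J3  (Se1 (Se) sets effort on bond)
bond 3 →J3  (prefer integral on C1)
bond 1 →J2  (J3 needs exactly one f-in)
bond 0 →J1  (J2: bond 1 brought effort, rest push out)
bond 4 →I1  (J1: last free bond brings flow in)

#0 stroke→J1
#1 stroke→J2
#2 stroke→J3
#3 stroke→J3
#4 stroke→I1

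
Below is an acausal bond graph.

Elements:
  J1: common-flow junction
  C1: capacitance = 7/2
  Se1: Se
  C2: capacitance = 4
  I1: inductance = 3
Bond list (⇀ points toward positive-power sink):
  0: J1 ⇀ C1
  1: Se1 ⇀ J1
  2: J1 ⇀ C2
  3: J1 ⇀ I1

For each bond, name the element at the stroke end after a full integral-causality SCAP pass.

b1 →J1  (Se1 fixes effort; stroke away)
b0 →J1  (C1: C, integral causality)
b2 →J1  (C2 outputs effort q/C2)
b3 →I1  (closing 1-jn rule on J1)

β0 |J1
β1 |J1
β2 |J1
β3 |I1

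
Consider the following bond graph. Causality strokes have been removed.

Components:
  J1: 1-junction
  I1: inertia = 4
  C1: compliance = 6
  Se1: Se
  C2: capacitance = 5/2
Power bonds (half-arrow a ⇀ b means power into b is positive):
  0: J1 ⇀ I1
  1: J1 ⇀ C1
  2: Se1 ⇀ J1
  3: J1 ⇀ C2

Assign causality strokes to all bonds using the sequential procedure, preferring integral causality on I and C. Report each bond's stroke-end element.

#0 stroke at I1
#1 stroke at J1
#2 stroke at J1
#3 stroke at J1

bond 2 |J1  (source Se1 imposes e)
bond 0 |I1  (I1 outputs flow p/I1)
bond 1 |J1  (J1 flow already set via bond 0)
bond 3 |J1  (J1 flow already set via bond 0)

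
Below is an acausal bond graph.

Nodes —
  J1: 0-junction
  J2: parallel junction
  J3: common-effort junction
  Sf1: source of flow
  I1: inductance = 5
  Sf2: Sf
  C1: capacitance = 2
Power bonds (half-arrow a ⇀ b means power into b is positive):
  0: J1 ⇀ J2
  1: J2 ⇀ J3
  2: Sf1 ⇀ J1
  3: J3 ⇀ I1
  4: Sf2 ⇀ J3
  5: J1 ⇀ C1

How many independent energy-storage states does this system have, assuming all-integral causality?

bond 2 stroke at Sf1  (source Sf1 imposes f)
bond 4 stroke at Sf2  (source Sf2 imposes f)
bond 3 stroke at I1  (I1 integral (f out))
bond 1 stroke at J3  (closing 0-jn rule on J3)
bond 0 stroke at J2  (only one effort-in slot at J2)
bond 5 stroke at J1  (J1 needs exactly one e-in)

2  (C1, I1 all integral)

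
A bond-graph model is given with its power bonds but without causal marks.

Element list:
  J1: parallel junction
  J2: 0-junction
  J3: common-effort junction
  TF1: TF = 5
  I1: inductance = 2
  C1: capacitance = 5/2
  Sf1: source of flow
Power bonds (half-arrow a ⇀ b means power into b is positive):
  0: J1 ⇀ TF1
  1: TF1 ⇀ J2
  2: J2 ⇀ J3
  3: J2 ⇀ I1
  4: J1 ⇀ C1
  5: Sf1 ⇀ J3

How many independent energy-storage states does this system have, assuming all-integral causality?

2  (C1, I1 all integral)

#5 stroke at Sf1  (source Sf1 imposes f)
#2 stroke at J3  (J3 needs exactly one e-in)
#3 stroke at I1  (I1: I, integral causality)
#1 stroke at J2  (J2 needs exactly one e-in)
#0 stroke at TF1  (TF TF1: opposite of bond 1)
#4 stroke at J1  (only one effort-in slot at J1)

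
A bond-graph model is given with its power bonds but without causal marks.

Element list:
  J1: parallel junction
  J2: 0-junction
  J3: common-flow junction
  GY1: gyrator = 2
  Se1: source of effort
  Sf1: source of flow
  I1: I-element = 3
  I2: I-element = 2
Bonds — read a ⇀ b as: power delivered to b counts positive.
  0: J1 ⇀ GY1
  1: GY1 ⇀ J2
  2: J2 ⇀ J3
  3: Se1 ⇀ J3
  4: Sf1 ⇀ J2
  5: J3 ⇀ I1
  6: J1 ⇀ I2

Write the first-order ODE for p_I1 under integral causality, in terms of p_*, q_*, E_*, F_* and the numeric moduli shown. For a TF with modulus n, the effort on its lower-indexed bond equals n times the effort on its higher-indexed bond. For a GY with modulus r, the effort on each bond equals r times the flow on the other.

dp_I1/dt = E_Se1 - p_I2

b3 stroke at J3  (Se1 fixes effort; stroke away)
b4 stroke at Sf1  (Sf1 fixes flow; stroke at Sf1)
b5 stroke at I1  (prefer integral on I1)
b2 stroke at J3  (common-f at J3 fixed by 5)
b1 stroke at J2  (J2: last free bond brings effort in)
b0 stroke at J1  (through GY1, causality inverts; strokes same side of GY1)
b6 stroke at I2  (0-jn J1 has e-setter on 0)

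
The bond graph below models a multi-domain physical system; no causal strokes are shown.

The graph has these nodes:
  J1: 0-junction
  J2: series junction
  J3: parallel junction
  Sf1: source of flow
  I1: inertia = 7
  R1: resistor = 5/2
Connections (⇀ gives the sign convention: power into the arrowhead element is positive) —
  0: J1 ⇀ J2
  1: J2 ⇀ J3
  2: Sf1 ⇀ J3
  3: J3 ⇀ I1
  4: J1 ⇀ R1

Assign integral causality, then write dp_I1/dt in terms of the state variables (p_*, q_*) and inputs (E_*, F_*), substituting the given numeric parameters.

bond 2 stroke at Sf1  (Sf1 (Sf) sets flow on bond)
bond 3 stroke at I1  (I1 outputs flow p/I1)
bond 1 stroke at J3  (closing 0-jn rule on J3)
bond 0 stroke at J2  (J2 flow already set via bond 1)
bond 4 stroke at J1  (J1: last free bond brings effort in)

dp_I1/dt = 5*F_Sf1/2 - 5*p_I1/14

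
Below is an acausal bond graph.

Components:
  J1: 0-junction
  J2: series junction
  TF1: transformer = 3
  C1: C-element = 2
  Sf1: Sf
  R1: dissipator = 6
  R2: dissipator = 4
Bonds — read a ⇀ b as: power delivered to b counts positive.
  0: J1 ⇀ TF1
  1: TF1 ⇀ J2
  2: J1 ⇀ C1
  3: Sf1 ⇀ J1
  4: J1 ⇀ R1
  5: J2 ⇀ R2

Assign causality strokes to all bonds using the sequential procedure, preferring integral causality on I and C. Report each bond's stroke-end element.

bond 0 stroke→TF1
bond 1 stroke→J2
bond 2 stroke→J1
bond 3 stroke→Sf1
bond 4 stroke→R1
bond 5 stroke→R2

#3 stroke→Sf1  (Sf1 (Sf) sets flow on bond)
#2 stroke→J1  (C1: C, integral causality)
#0 stroke→TF1  (J1: bond 2 brought effort, rest push out)
#4 stroke→R1  (0-jn J1 has e-setter on 2)
#1 stroke→J2  (TF TF1: opposite of bond 0)
#5 stroke→R2  (J2: last free bond brings flow in)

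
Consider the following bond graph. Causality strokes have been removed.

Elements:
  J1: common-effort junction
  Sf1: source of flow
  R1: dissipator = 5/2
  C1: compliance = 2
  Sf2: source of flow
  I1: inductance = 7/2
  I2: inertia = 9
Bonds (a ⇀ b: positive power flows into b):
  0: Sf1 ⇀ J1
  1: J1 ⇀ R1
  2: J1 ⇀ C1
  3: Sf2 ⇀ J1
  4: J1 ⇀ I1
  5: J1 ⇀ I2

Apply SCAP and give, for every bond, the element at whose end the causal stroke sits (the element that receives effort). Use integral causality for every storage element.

β0 →Sf1  (source Sf1 imposes f)
β3 →Sf2  (Sf2 fixes flow; stroke at Sf2)
β2 →J1  (prefer integral on C1)
β1 →R1  (common-e at J1 fixed by 2)
β4 →I1  (J1 effort already set via bond 2)
β5 →I2  (common-e at J1 fixed by 2)

β0 |Sf1
β1 |R1
β2 |J1
β3 |Sf2
β4 |I1
β5 |I2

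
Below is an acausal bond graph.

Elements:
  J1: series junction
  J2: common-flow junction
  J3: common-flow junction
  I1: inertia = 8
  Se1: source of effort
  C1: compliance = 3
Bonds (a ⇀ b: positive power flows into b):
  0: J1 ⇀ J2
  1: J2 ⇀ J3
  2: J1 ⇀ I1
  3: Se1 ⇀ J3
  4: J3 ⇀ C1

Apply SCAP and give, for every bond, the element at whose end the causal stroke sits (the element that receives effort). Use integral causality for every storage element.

β0 |J1
β1 |J2
β2 |I1
β3 |J3
β4 |J3

β3 stroke at J3  (Se1 (Se) sets effort on bond)
β2 stroke at I1  (I1: I, integral causality)
β0 stroke at J1  (J1 flow already set via bond 2)
β1 stroke at J2  (1-jn J2 has f-setter on 0)
β4 stroke at J3  (J3: bond 1 brought flow, rest push out)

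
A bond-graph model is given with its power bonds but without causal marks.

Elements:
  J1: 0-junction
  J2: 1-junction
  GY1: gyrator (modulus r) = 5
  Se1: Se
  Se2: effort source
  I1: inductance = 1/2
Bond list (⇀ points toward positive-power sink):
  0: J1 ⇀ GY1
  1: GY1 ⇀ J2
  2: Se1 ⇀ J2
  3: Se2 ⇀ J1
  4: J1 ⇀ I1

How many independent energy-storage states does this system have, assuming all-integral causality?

1  (I1 all integral)

β2 stroke at J2  (source Se1 imposes e)
β3 stroke at J1  (Se2: effort source, stroke at far end)
β0 stroke at GY1  (J1 effort already set via bond 3)
β4 stroke at I1  (J1: bond 3 brought effort, rest push out)
β1 stroke at GY1  (J2: last free bond brings flow in)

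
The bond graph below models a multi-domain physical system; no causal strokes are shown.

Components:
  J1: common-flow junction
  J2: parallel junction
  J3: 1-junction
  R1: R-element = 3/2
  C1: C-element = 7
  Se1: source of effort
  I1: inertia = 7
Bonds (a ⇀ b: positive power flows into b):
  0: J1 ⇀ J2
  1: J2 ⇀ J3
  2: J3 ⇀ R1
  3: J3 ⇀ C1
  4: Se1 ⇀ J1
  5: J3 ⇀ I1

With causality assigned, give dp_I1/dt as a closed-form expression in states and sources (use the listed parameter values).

dp_I1/dt = E_Se1 - 3*p_I1/14 - q_C1/7

b4 →J1  (source Se1 imposes e)
b0 →J2  (J1: last free bond brings flow in)
b1 →J3  (J2 effort already set via bond 0)
b3 →J3  (prefer integral on C1)
b5 →I1  (prefer integral on I1)
b2 →J3  (1-jn J3 has f-setter on 5)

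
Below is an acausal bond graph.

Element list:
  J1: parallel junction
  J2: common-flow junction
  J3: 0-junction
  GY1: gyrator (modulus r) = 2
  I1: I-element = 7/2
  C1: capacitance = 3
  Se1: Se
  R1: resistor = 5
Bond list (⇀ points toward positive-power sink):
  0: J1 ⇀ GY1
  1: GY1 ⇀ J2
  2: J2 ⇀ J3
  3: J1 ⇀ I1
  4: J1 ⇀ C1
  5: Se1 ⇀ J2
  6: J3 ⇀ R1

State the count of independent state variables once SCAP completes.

2  (C1, I1 all integral)

#5 |J2  (source Se1 imposes e)
#3 |I1  (I1 outputs flow p/I1)
#4 |J1  (prefer integral on C1)
#0 |GY1  (J1 effort already set via bond 4)
#1 |GY1  (GY GY1: same side as bond 0)
#2 |J2  (J2: bond 1 brought flow, rest push out)
#6 |J3  (J3 needs exactly one e-in)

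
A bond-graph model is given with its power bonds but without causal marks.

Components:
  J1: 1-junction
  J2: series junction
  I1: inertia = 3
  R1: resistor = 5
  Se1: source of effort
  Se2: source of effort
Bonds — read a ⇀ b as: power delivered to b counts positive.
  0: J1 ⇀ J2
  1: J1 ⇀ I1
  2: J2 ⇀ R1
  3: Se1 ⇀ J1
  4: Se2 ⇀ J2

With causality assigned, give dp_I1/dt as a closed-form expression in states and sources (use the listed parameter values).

β3 stroke at J1  (source Se1 imposes e)
β4 stroke at J2  (source Se2 imposes e)
β1 stroke at I1  (I1 integral (f out))
β0 stroke at J1  (common-f at J1 fixed by 1)
β2 stroke at J2  (common-f at J2 fixed by 0)

dp_I1/dt = E_Se1 + E_Se2 - 5*p_I1/3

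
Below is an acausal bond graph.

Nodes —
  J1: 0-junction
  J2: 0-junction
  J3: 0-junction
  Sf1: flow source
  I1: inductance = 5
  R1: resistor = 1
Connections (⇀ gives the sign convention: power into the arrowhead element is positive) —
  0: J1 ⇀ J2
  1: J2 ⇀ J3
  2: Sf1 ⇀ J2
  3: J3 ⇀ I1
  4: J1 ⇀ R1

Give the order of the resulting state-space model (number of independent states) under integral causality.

β2 stroke→Sf1  (source Sf1 imposes f)
β3 stroke→I1  (I1 outputs flow p/I1)
β1 stroke→J3  (closing 0-jn rule on J3)
β0 stroke→J2  (J2 needs exactly one e-in)
β4 stroke→J1  (J1: last free bond brings effort in)

1  (I1 all integral)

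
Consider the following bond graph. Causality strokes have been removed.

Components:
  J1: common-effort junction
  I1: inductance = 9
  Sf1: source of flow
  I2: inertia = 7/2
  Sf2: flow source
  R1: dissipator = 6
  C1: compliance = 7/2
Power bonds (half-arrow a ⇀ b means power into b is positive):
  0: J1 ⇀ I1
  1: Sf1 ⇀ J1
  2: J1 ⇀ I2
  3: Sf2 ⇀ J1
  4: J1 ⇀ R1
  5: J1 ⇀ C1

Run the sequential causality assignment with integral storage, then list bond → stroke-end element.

b1 |Sf1  (source Sf1 imposes f)
b3 |Sf2  (Sf2: flow source, stroke at near end)
b0 |I1  (I1 outputs flow p/I1)
b2 |I2  (I2 integral (f out))
b5 |J1  (C1: C, integral causality)
b4 |R1  (0-jn J1 has e-setter on 5)

b0 |I1
b1 |Sf1
b2 |I2
b3 |Sf2
b4 |R1
b5 |J1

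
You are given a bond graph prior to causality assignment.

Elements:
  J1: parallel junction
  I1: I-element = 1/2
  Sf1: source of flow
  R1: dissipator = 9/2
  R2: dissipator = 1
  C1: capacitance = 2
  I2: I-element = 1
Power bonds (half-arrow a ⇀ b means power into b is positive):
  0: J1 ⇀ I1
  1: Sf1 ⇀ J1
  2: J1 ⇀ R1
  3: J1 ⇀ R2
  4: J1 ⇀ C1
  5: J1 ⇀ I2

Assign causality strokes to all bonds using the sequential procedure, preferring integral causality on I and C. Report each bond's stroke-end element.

β1 stroke at Sf1  (source Sf1 imposes f)
β0 stroke at I1  (I1 outputs flow p/I1)
β4 stroke at J1  (C1: C, integral causality)
β2 stroke at R1  (common-e at J1 fixed by 4)
β3 stroke at R2  (0-jn J1 has e-setter on 4)
β5 stroke at I2  (common-e at J1 fixed by 4)

bond 0 stroke at I1
bond 1 stroke at Sf1
bond 2 stroke at R1
bond 3 stroke at R2
bond 4 stroke at J1
bond 5 stroke at I2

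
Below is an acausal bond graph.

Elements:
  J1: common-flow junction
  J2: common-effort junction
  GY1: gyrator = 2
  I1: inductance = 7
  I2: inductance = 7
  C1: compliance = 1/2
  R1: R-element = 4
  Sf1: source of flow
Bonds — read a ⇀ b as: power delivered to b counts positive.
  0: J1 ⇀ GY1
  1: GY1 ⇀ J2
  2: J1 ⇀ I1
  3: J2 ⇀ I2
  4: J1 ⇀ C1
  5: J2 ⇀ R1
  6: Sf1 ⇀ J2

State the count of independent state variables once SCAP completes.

3  (C1, I1, I2 all integral)

#6 stroke at Sf1  (Sf1 (Sf) sets flow on bond)
#2 stroke at I1  (I1 outputs flow p/I1)
#0 stroke at J1  (common-f at J1 fixed by 2)
#4 stroke at J1  (J1 flow already set via bond 2)
#1 stroke at J2  (through GY1, causality inverts; strokes same side of GY1)
#3 stroke at I2  (0-jn J2 has e-setter on 1)
#5 stroke at R1  (common-e at J2 fixed by 1)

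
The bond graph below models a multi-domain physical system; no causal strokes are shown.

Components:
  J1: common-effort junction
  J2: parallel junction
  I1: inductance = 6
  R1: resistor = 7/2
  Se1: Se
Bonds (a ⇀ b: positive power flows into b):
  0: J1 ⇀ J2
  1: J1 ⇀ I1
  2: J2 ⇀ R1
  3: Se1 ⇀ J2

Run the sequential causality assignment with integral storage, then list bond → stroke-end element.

#0 →J1
#1 →I1
#2 →R1
#3 →J2

bond 3 stroke at J2  (Se1: effort source, stroke at far end)
bond 0 stroke at J1  (J2 effort already set via bond 3)
bond 2 stroke at R1  (0-jn J2 has e-setter on 3)
bond 1 stroke at I1  (0-jn J1 has e-setter on 0)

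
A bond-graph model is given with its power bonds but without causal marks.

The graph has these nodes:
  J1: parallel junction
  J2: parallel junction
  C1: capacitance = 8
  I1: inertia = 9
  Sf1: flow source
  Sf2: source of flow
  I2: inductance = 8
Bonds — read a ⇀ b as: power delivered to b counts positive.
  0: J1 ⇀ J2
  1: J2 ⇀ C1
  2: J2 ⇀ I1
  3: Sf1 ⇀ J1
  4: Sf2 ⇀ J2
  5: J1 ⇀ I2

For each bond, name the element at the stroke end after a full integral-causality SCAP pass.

#3 stroke at Sf1  (Sf1 fixes flow; stroke at Sf1)
#4 stroke at Sf2  (Sf2 fixes flow; stroke at Sf2)
#1 stroke at J2  (C1 outputs effort q/C1)
#0 stroke at J1  (common-e at J2 fixed by 1)
#2 stroke at I1  (common-e at J2 fixed by 1)
#5 stroke at I2  (0-jn J1 has e-setter on 0)

β0 stroke at J1
β1 stroke at J2
β2 stroke at I1
β3 stroke at Sf1
β4 stroke at Sf2
β5 stroke at I2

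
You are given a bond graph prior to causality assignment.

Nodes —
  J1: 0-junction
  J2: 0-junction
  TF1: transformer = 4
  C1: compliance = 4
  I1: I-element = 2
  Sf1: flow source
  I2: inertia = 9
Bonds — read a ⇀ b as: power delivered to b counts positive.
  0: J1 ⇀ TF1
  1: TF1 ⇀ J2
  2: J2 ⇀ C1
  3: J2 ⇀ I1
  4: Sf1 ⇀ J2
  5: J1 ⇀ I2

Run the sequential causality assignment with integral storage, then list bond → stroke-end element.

β0 →J1
β1 →TF1
β2 →J2
β3 →I1
β4 →Sf1
β5 →I2

b4 stroke→Sf1  (Sf1: flow source, stroke at near end)
b2 stroke→J2  (C1 integral (e out))
b1 stroke→TF1  (J2: bond 2 brought effort, rest push out)
b3 stroke→I1  (J2 effort already set via bond 2)
b0 stroke→J1  (TF1 one-in-one-out from 1)
b5 stroke→I2  (common-e at J1 fixed by 0)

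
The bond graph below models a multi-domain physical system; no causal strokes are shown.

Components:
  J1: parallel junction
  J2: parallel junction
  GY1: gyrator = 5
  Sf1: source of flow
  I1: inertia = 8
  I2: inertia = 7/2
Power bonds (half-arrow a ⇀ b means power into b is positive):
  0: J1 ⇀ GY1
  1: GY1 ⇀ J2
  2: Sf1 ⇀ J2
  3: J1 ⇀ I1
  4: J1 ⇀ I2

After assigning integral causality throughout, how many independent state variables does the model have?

2  (I1, I2 all integral)

β2 stroke→Sf1  (Sf1: flow source, stroke at near end)
β1 stroke→J2  (closing 0-jn rule on J2)
β0 stroke→J1  (GY1 both-in/both-out from 1)
β3 stroke→I1  (J1: bond 0 brought effort, rest push out)
β4 stroke→I2  (common-e at J1 fixed by 0)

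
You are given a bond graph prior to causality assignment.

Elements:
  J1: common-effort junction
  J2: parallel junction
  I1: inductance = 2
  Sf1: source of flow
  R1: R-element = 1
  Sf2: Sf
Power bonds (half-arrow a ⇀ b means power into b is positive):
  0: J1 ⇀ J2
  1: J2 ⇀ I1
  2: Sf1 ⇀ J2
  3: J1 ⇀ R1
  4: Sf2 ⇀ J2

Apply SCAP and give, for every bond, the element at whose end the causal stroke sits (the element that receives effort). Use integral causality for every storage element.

bond 2 stroke→Sf1  (source Sf1 imposes f)
bond 4 stroke→Sf2  (Sf2: flow source, stroke at near end)
bond 1 stroke→I1  (I1 outputs flow p/I1)
bond 0 stroke→J2  (only one effort-in slot at J2)
bond 3 stroke→J1  (J1 needs exactly one e-in)

bond 0 stroke at J2
bond 1 stroke at I1
bond 2 stroke at Sf1
bond 3 stroke at J1
bond 4 stroke at Sf2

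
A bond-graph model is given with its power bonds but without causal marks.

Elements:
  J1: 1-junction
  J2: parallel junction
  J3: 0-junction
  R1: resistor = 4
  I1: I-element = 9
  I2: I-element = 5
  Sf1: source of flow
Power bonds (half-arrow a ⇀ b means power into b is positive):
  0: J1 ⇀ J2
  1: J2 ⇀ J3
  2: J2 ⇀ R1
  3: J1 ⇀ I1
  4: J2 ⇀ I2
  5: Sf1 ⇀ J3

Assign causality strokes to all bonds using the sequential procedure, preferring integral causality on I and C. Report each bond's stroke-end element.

#0 stroke at J1
#1 stroke at J3
#2 stroke at J2
#3 stroke at I1
#4 stroke at I2
#5 stroke at Sf1

#5 |Sf1  (Sf1: flow source, stroke at near end)
#1 |J3  (only one effort-in slot at J3)
#3 |I1  (I1 outputs flow p/I1)
#0 |J1  (1-jn J1 has f-setter on 3)
#4 |I2  (I2 integral (f out))
#2 |J2  (J2: last free bond brings effort in)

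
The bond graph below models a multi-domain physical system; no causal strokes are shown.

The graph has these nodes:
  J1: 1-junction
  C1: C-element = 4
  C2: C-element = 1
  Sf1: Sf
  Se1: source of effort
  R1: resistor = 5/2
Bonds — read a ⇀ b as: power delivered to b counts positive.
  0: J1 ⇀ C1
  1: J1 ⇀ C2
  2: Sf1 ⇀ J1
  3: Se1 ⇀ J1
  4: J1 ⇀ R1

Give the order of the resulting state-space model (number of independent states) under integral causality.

2  (C1, C2 all integral)

b2 |Sf1  (Sf1 (Sf) sets flow on bond)
b3 |J1  (Se1: effort source, stroke at far end)
b0 |J1  (common-f at J1 fixed by 2)
b1 |J1  (J1 flow already set via bond 2)
b4 |J1  (1-jn J1 has f-setter on 2)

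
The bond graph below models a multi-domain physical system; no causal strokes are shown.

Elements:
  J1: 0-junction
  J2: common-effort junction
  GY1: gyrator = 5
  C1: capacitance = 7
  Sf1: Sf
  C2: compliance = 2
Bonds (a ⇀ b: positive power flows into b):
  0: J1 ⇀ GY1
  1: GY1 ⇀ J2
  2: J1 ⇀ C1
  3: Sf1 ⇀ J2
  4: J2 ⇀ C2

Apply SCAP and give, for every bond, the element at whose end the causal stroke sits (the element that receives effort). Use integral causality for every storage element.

#0 stroke at GY1
#1 stroke at GY1
#2 stroke at J1
#3 stroke at Sf1
#4 stroke at J2

#3 stroke at Sf1  (source Sf1 imposes f)
#2 stroke at J1  (prefer integral on C1)
#0 stroke at GY1  (common-e at J1 fixed by 2)
#1 stroke at GY1  (through GY1, causality inverts; strokes same side of GY1)
#4 stroke at J2  (J2 needs exactly one e-in)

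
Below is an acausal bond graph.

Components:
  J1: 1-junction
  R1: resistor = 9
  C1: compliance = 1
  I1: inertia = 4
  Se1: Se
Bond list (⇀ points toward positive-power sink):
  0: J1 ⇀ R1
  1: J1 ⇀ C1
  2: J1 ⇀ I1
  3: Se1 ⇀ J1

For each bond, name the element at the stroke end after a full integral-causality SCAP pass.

β0 |J1
β1 |J1
β2 |I1
β3 |J1

#3 stroke at J1  (Se1: effort source, stroke at far end)
#1 stroke at J1  (prefer integral on C1)
#2 stroke at I1  (I1 outputs flow p/I1)
#0 stroke at J1  (J1: bond 2 brought flow, rest push out)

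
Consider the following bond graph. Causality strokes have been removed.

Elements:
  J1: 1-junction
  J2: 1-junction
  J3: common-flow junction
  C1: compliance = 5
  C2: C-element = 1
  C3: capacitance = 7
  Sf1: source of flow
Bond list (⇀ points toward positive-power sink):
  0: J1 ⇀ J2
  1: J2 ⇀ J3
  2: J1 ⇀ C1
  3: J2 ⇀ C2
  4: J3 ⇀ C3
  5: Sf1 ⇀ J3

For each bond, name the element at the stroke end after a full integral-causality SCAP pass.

bond 0 →J2
bond 1 →J3
bond 2 →J1
bond 3 →J2
bond 4 →J3
bond 5 →Sf1

bond 5 stroke→Sf1  (Sf1 fixes flow; stroke at Sf1)
bond 1 stroke→J3  (J3 flow already set via bond 5)
bond 4 stroke→J3  (J3 flow already set via bond 5)
bond 0 stroke→J2  (J2: bond 1 brought flow, rest push out)
bond 3 stroke→J2  (J2: bond 1 brought flow, rest push out)
bond 2 stroke→J1  (J1: bond 0 brought flow, rest push out)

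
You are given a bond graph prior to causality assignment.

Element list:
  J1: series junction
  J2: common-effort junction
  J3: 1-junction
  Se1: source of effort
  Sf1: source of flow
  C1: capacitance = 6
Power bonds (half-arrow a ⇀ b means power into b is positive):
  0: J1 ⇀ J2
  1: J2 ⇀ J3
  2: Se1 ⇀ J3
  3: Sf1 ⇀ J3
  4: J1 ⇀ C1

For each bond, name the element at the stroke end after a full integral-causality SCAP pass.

b0 |J2
b1 |J3
b2 |J3
b3 |Sf1
b4 |J1

b2 stroke at J3  (Se1 fixes effort; stroke away)
b3 stroke at Sf1  (source Sf1 imposes f)
b1 stroke at J3  (1-jn J3 has f-setter on 3)
b0 stroke at J2  (J2: last free bond brings effort in)
b4 stroke at J1  (J1: bond 0 brought flow, rest push out)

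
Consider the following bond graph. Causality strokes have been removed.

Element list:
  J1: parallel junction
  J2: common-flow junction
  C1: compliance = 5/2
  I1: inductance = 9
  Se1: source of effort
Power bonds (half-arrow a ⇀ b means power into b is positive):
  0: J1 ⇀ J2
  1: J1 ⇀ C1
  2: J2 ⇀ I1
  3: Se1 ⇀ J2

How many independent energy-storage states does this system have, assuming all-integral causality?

b3 stroke→J2  (Se1 fixes effort; stroke away)
b1 stroke→J1  (C1: C, integral causality)
b0 stroke→J2  (J1: bond 1 brought effort, rest push out)
b2 stroke→I1  (only one flow-in slot at J2)

2  (C1, I1 all integral)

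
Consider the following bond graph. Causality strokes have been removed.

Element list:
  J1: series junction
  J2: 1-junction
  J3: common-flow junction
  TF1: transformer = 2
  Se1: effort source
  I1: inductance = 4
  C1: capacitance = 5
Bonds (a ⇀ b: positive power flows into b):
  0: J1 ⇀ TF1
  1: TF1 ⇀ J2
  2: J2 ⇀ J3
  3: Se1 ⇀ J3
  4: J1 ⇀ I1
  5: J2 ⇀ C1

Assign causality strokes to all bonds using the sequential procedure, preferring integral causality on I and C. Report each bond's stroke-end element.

b3 stroke→J3  (source Se1 imposes e)
b2 stroke→J2  (J3 needs exactly one f-in)
b4 stroke→I1  (I1 integral (f out))
b0 stroke→J1  (J1: bond 4 brought flow, rest push out)
b1 stroke→TF1  (TF1: transformer flips bond 0)
b5 stroke→J2  (J2 flow already set via bond 1)

b0 |J1
b1 |TF1
b2 |J2
b3 |J3
b4 |I1
b5 |J2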